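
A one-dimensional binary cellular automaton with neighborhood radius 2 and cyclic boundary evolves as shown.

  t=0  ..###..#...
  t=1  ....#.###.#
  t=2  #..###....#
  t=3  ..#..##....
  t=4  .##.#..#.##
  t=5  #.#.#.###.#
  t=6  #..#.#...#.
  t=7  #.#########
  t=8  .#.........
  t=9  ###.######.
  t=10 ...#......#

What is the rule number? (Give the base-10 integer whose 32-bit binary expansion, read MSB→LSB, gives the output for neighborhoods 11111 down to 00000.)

  [31] ##### => .  t=7,i=4
  [30] ####. => .  t=7,i=10
  [29] ###.# => .  t=1,i=8
  [28] ###.. => #  t=0,i=4
  [27] ##.## => #  t=4,i=0
  [26] ##.#. => .  t=1,i=9
  [25] ##..# => .  t=0,i=5
  [24] ##... => #  t=2,i=6
  [23] #.### => .  t=1,i=6
  [22] #.##. => .  t=4,i=1
  [21] #.#.# => .  t=5,i=2
  [20] #.#.. => #  t=1,i=10
  [19] #..## => #  t=2,i=2
  [18] #..#. => #  t=0,i=6
  [17] #...# => #  t=6,i=7
  [16] #.... => .  t=0,i=9
  [15] .#### => .  t=7,i=3
  [14] .###. => .  t=0,i=3
  [13] .##.# => #  t=4,i=2
  [12] .##.. => .  t=2,i=0
  [11] .#.## => #  t=1,i=5
  [10] .#.#. => #  t=5,i=3
  [9] .#..# => .  t=3,i=3
  [8] .#... => #  t=0,i=8
  [7] ..### => .  t=0,i=2
  [6] ..##. => .  t=2,i=10
  [5] ..#.# => #  t=1,i=4
  [4] ..#.. => #  t=0,i=7
  [3] ...## => .  t=0,i=1
  [2] ...#. => #  t=1,i=3
  [1] ....# => .  t=0,i=0
  [0] ..... => #  t=0,i=10
  bits 00011001000111100010110100110101 = 421408053

421408053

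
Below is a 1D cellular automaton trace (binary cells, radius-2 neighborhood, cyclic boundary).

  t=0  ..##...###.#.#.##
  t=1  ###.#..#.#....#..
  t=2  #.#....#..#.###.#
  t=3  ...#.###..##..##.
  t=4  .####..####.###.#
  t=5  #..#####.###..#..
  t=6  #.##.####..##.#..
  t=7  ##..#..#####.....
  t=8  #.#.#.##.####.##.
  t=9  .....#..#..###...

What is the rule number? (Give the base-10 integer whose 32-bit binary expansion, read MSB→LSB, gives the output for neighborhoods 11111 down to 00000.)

  nb #####: next=#  (t=5,i=5, bit31=1)
  nb ####.: next=#  (t=4,i=3, bit30=1)
  nb ###.#: next=#  (t=0,i=9, bit29=1)
  nb ###..: next=#  (t=3,i=7, bit28=1)
  nb ##.##: next=#  (t=2,i=15, bit27=1)
  nb ##.#.: next=.  (t=0,i=10, bit26=0)
  nb ##..#: next=#  (t=0,i=0, bit25=1)
  nb ##...: next=#  (t=0,i=4, bit24=1)
  nb #.###: next=.  (t=2,i=12, bit23=0)
  nb #.##.: next=.  (t=0,i=15, bit22=0)
  nb #.#.#: next=.  (t=0,i=11, bit21=0)
  nb #.#..: next=.  (t=1,i=4, bit20=0)
  nb #..##: next=#  (t=0,i=1, bit19=1)
  nb #..#.: next=.  (t=1,i=6, bit18=0)
  nb #...#: next=.  (t=0,i=5, bit17=0)
  nb #....: next=.  (t=1,i=11, bit16=0)
  nb .####: next=.  (t=4,i=2, bit15=0)
  nb .###.: next=.  (t=0,i=8, bit14=0)
  nb .##.#: next=.  (t=2,i=0, bit13=0)
  nb .##..: next=.  (t=0,i=3, bit12=0)
  nb .#.##: next=#  (t=0,i=14, bit11=1)
  nb .#.#.: next=.  (t=0,i=12, bit10=0)
  nb .#..#: next=.  (t=1,i=5, bit9=0)
  nb .#...: next=#  (t=1,i=10, bit8=1)
  nb ..###: next=#  (t=0,i=7, bit7=1)
  nb ..##.: next=#  (t=0,i=2, bit6=1)
  nb ..#.#: next=#  (t=1,i=7, bit5=1)
  nb ..#..: next=#  (t=1,i=14, bit4=1)
  nb ...##: next=.  (t=0,i=6, bit3=0)
  nb ...#.: next=#  (t=1,i=13, bit2=1)
  nb ....#: next=#  (t=1,i=12, bit1=1)
  nb .....: next=#  (t=7,i=14, bit0=1)
  bits 11111011000010000000100111110111 = 4211608055

4211608055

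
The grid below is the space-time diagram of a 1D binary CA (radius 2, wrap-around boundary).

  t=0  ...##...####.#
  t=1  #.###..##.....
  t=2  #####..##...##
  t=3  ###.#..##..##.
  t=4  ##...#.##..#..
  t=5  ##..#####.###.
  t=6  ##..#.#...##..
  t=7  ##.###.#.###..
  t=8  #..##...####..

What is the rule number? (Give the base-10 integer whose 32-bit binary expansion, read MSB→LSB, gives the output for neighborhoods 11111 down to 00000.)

2428788734

  ##### -> #   bit 31 = 1  t=2,i=0
  ####. -> .   bit 30 = 0  t=0,i=10
  ###.# -> .   bit 29 = 0  t=0,i=11
  ###.. -> #   bit 28 = 1  t=1,i=4
  ##.## -> .   bit 27 = 0  t=3,i=13
  ##.#. -> .   bit 26 = 0  t=0,i=12
  ##..# -> .   bit 25 = 0  t=1,i=5
  ##... -> .   bit 24 = 0  t=0,i=5
  #.### -> #   bit 23 = 1  t=1,i=2
  #.##. -> #   bit 22 = 1  t=4,i=7
  #.#.# -> .   bit 21 = 0  t=7,i=7
  #.#.. -> .   bit 20 = 0  t=0,i=13
  #..## -> .   bit 19 = 0  t=1,i=6
  #..#. -> #   bit 18 = 1  t=4,i=10
  #...# -> .   bit 17 = 0  t=0,i=1
  #.... -> .   bit 16 = 0  t=1,i=10
  .#### -> .   bit 15 = 0  t=0,i=9
  .###. -> #   bit 14 = 1  t=1,i=3
  .##.# -> .   bit 13 = 0  t=3,i=12
  .##.. -> #   bit 12 = 1  t=0,i=4
  .#.## -> #   bit 11 = 1  t=1,i=1
  .#.#. -> #   bit 10 = 1  t=6,i=5
  .#..# -> #   bit 9 = 1  t=3,i=5
  .#... -> #   bit 8 = 1  t=0,i=0
  ..### -> #   bit 7 = 1  t=0,i=8
  ..##. -> #   bit 6 = 1  t=0,i=3
  ..#.# -> #   bit 5 = 1  t=1,i=0
  ..#.. -> #   bit 4 = 1  t=4,i=11
  ...## -> #   bit 3 = 1  t=0,i=2
  ...#. -> #   bit 2 = 1  t=1,i=13
  ....# -> #   bit 1 = 1  t=1,i=12
  ..... -> .   bit 0 = 0  t=1,i=11
  bits 10010000110001000101111111111110 = 2428788734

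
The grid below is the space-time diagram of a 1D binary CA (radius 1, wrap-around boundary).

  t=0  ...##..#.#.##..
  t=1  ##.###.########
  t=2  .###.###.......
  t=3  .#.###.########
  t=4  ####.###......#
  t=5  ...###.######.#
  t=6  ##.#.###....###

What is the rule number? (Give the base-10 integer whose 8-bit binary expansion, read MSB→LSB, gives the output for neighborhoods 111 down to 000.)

  ###|.  b7=0 t=1,i=0
  ##.|#  b6=1 t=0,i=4
  #.#|#  b5=1 t=0,i=8
  #..|#  b4=1 t=0,i=5
  .##|#  b3=1 t=0,i=3
  .#.|#  b2=1 t=0,i=7
  ..#|.  b1=0 t=0,i=2
  ...|#  b0=1 t=0,i=0
  bits 01111101 = 125

125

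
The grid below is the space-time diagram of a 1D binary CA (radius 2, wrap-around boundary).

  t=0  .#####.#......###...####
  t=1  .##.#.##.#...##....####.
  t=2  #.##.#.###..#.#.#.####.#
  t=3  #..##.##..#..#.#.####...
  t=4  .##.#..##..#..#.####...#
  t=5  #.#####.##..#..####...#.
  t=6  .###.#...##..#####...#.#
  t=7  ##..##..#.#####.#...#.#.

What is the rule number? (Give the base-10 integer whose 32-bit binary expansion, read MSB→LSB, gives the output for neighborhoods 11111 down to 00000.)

1184480908

  ##### -> .   bit 31 = 0  t=0,i=3
  ####. -> #   bit 30 = 1  t=0,i=4
  ###.# -> .   bit 29 = 0  t=0,i=5
  ###.. -> .   bit 28 = 0  t=0,i=16
  ##.## -> .   bit 27 = 0  t=0,i=0
  ##.#. -> #   bit 26 = 1  t=0,i=6
  ##..# -> #   bit 25 = 1  t=1,i=23
  ##... -> .   bit 24 = 0  t=0,i=17
  #.### -> #   bit 23 = 1  t=0,i=1
  #.##. -> .   bit 22 = 0  t=1,i=6
  #.#.# -> .   bit 21 = 0  t=1,i=4
  #.#.. -> #   bit 20 = 1  t=0,i=7
  #..## -> #   bit 19 = 1  t=1,i=0
  #..#. -> .   bit 18 = 0  t=2,i=11
  #...# -> .   bit 17 = 0  t=0,i=18
  #.... -> #   bit 16 = 1  t=0,i=9
  .#### -> #   bit 15 = 1  t=0,i=2
  .###. -> .   bit 14 = 0  t=0,i=15
  .##.# -> #   bit 13 = 1  t=1,i=2
  .##.. -> #   bit 12 = 1  t=1,i=14
  .#.## -> #   bit 11 = 1  t=1,i=5
  .#.#. -> #   bit 10 = 1  t=2,i=13
  .#..# -> #   bit 9 = 1  t=3,i=1
  .#... -> .   bit 8 = 0  t=0,i=8
  ..### -> #   bit 7 = 1  t=0,i=14
  ..##. -> .   bit 6 = 0  t=1,i=1
  ..#.# -> .   bit 5 = 0  t=2,i=12
  ..#.. -> .   bit 4 = 0  t=3,i=0
  ...## -> #   bit 3 = 1  t=0,i=13
  ...#. -> #   bit 2 = 1  t=3,i=23
  ....# -> .   bit 1 = 0  t=0,i=12
  ..... -> .   bit 0 = 0  t=0,i=10
  bits 01000110100110011011111010001100 = 1184480908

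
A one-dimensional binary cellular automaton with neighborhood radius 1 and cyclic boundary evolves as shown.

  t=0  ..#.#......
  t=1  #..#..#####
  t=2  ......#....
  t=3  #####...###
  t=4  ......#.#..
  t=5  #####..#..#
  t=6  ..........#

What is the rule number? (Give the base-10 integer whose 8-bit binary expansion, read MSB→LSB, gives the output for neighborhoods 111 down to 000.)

41

  nb ###: next=.  (t=1,i=7, bit7=0)
  nb ##.: next=.  (t=1,i=0, bit6=0)
  nb #.#: next=#  (t=0,i=3, bit5=1)
  nb #..: next=.  (t=0,i=5, bit4=0)
  nb .##: next=#  (t=1,i=6, bit3=1)
  nb .#.: next=.  (t=0,i=2, bit2=0)
  nb ..#: next=.  (t=0,i=1, bit1=0)
  nb ...: next=#  (t=0,i=0, bit0=1)
  bits 00101001 = 41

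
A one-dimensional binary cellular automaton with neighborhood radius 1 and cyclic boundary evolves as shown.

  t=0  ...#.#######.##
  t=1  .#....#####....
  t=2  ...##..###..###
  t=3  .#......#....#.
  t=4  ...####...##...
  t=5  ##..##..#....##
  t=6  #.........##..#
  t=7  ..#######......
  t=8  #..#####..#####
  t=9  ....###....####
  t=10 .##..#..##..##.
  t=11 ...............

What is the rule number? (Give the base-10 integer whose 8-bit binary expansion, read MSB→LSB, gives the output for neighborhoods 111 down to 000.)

129

  [7] ### => #  t=0,i=6
  [6] ##. => .  t=0,i=11
  [5] #.# => .  t=0,i=4
  [4] #.. => .  t=0,i=0
  [3] .## => .  t=0,i=5
  [2] .#. => .  t=0,i=3
  [1] ..# => .  t=0,i=2
  [0] ... => #  t=0,i=1
  bits 10000001 = 129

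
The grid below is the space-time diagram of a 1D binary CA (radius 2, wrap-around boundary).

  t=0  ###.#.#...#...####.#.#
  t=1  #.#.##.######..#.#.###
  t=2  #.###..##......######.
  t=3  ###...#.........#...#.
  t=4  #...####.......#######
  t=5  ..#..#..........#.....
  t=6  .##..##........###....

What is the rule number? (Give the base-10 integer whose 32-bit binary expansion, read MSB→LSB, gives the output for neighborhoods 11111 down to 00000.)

552242484

  [31] ##### => .  t=1,i=9
  [30] ####. => .  t=0,i=1
  [29] ###.# => #  t=0,i=2
  [28] ###.. => .  t=1,i=12
  [27] ##.## => .  t=1,i=6
  [26] ##.#. => .  t=0,i=3
  [25] ##..# => .  t=1,i=13
  [24] ##... => .  t=2,i=9
  [23] #.### => #  t=0,i=21
  [22] #.##. => #  t=1,i=4
  [21] #.#.# => #  t=0,i=4
  [20] #.#.. => .  t=0,i=6
  [19] #..## => #  t=2,i=6
  [18] #..#. => .  t=1,i=14
  [17] #...# => #  t=0,i=8
  [16] #.... => .  t=2,i=10
  [15] .#### => #  t=0,i=0
  [14] .###. => .  t=2,i=3
  [13] .##.# => .  t=1,i=5
  [12] .##.. => .  t=2,i=8
  [11] .#.## => #  t=0,i=20
  [10] .#.#. => #  t=0,i=5
  [9] .#..# => .  t=5,i=3
  [8] .#... => #  t=0,i=7
  [7] ..### => .  t=0,i=14
  [6] ..##. => .  t=2,i=7
  [5] ..#.# => #  t=1,i=15
  [4] ..#.. => #  t=0,i=10
  [3] ...## => .  t=0,i=13
  [2] ...#. => #  t=0,i=9
  [1] ....# => .  t=2,i=13
  [0] ..... => .  t=2,i=11
  bits 00100000111010101000110100110100 = 552242484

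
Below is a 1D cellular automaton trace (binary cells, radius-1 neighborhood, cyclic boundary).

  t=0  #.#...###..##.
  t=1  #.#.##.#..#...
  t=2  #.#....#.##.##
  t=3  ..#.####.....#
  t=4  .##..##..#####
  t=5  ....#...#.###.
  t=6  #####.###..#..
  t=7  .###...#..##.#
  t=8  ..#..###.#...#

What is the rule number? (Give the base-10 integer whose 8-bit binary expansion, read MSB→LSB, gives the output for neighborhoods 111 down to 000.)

  nb ###: next=#  (t=0,i=7, bit7=1)
  nb ##.: next=.  (t=0,i=8, bit6=0)
  nb #.#: next=.  (t=0,i=1, bit5=0)
  nb #..: next=.  (t=0,i=3, bit4=0)
  nb .##: next=.  (t=0,i=6, bit3=0)
  nb .#.: next=#  (t=0,i=0, bit2=1)
  nb ..#: next=#  (t=0,i=5, bit1=1)
  nb ...: next=#  (t=0,i=4, bit0=1)
  bits 10000111 = 135

135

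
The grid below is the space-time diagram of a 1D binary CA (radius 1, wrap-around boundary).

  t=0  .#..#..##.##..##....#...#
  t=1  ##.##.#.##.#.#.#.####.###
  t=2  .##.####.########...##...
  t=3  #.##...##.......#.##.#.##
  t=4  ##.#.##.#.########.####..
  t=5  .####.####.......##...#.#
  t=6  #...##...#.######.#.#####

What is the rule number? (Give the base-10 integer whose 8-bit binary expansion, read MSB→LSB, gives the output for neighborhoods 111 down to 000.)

  ### -> .   bit 7 = 0  t=1,i=0
  ##. -> #   bit 6 = 1  t=0,i=8
  #.# -> #   bit 5 = 1  t=0,i=0
  #.. -> .   bit 4 = 0  t=0,i=2
  .## -> .   bit 3 = 0  t=0,i=7
  .#. -> #   bit 2 = 1  t=0,i=1
  ..# -> #   bit 1 = 1  t=0,i=3
  ... -> #   bit 0 = 1  t=0,i=17
  bits 01100111 = 103

103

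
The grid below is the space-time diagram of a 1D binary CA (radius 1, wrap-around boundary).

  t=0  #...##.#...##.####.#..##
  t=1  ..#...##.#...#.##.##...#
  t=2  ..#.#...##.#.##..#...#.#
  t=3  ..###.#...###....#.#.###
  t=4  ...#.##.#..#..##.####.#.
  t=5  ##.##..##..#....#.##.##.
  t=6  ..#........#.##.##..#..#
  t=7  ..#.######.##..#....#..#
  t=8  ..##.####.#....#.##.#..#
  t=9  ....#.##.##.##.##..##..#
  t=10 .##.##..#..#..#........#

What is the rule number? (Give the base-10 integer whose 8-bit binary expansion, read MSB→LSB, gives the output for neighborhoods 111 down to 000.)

165

  ### -> #   bit 7 = 1  t=0,i=15
  ##. -> .   bit 6 = 0  t=0,i=0
  #.# -> #   bit 5 = 1  t=0,i=6
  #.. -> .   bit 4 = 0  t=0,i=1
  .## -> .   bit 3 = 0  t=0,i=4
  .#. -> #   bit 2 = 1  t=0,i=7
  ..# -> .   bit 1 = 0  t=0,i=3
  ... -> #   bit 0 = 1  t=0,i=2
  bits 10100101 = 165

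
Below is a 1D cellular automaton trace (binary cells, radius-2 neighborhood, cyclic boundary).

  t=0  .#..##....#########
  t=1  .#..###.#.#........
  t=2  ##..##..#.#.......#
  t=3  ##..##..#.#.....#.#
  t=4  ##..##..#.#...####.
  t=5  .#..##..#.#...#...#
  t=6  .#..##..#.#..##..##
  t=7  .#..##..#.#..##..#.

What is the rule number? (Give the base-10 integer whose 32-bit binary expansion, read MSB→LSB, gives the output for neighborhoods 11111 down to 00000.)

422598902

  [31] ##### => .  t=0,i=12
  [30] ####. => .  t=0,i=17
  [29] ###.# => .  t=0,i=18
  [28] ###.. => #  t=2,i=1
  [27] ##.## => #  t=4,i=18
  [26] ##.#. => .  t=0,i=0
  [25] ##..# => .  t=2,i=2
  [24] ##... => #  t=0,i=6
  [23] #.### => .  t=3,i=18
  [22] #.##. => .  t=4,i=0
  [21] #.#.# => #  t=1,i=8
  [20] #.#.. => #  t=0,i=1
  [19] #..## => .  t=0,i=3
  [18] #..#. => .  t=2,i=7
  [17] #...# => .  t=4,i=12
  [16] #.... => .  t=0,i=7
  [15] .#### => .  t=0,i=11
  [14] .###. => #  t=1,i=5
  [13] .##.# => .  t=6,i=18
  [12] .##.. => #  t=0,i=5
  [11] .#.## => #  t=3,i=17
  [10] .#.#. => .  t=1,i=9
  [9] .#..# => .  t=0,i=2
  [8] .#... => .  t=1,i=11
  [7] ..### => #  t=0,i=10
  [6] ..##. => #  t=0,i=4
  [5] ..#.# => #  t=2,i=8
  [4] ..#.. => #  t=1,i=1
  [3] ...## => .  t=0,i=9
  [2] ...#. => #  t=1,i=0
  [1] ....# => #  t=0,i=8
  [0] ..... => .  t=1,i=13
  bits 00011001001100000101100011110110 = 422598902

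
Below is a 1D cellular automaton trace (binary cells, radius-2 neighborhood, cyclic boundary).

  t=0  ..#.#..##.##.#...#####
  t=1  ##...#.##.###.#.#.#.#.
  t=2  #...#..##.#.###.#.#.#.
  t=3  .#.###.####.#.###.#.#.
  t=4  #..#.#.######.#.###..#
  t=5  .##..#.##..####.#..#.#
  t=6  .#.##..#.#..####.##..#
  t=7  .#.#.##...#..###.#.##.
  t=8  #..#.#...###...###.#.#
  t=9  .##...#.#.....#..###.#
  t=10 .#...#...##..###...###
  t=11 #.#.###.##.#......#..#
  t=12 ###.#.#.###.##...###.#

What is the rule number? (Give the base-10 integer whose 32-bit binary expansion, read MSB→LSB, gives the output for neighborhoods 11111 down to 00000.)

  nb #####: next=.  (t=0,i=19, bit31=0)
  nb ####.: next=#  (t=0,i=20, bit30=1)
  nb ###.#: next=#  (t=1,i=12, bit29=1)
  nb ###..: next=.  (t=0,i=21, bit28=0)
  nb ##.##: next=.  (t=0,i=9, bit27=0)
  nb ##.#.: next=#  (t=0,i=12, bit26=1)
  nb ##..#: next=#  (t=0,i=0, bit25=1)
  nb ##...: next=.  (t=1,i=2, bit24=0)
  nb #.###: next=#  (t=1,i=10, bit23=1)
  nb #.##.: next=#  (t=0,i=10, bit22=1)
  nb #.#.#: next=#  (t=1,i=14, bit21=1)
  nb #.#..: next=.  (t=0,i=4, bit20=0)
  nb #..##: next=.  (t=0,i=6, bit19=0)
  nb #..#.: next=#  (t=0,i=1, bit18=1)
  nb #...#: next=.  (t=0,i=15, bit17=0)
  nb #....: next=#  (t=9,i=10, bit16=1)
  nb .####: next=#  (t=0,i=18, bit15=1)
  nb .###.: next=.  (t=1,i=11, bit14=0)
  nb .##.#: next=#  (t=0,i=8, bit13=1)
  nb .##..: next=.  (t=1,i=1, bit12=0)
  nb .#.##: next=.  (t=1,i=6, bit11=0)
  nb .#.#.: next=.  (t=0,i=3, bit10=0)
  nb .#..#: next=#  (t=0,i=5, bit9=1)
  nb .#...: next=#  (t=0,i=14, bit8=1)
  nb ..###: next=.  (t=0,i=17, bit7=0)
  nb ..##.: next=#  (t=0,i=7, bit6=1)
  nb ..#.#: next=.  (t=0,i=2, bit5=0)
  nb ..#..: next=#  (t=2,i=4, bit4=1)
  nb ...##: next=#  (t=0,i=16, bit3=1)
  nb ...#.: next=#  (t=1,i=4, bit2=1)
  nb ....#: next=.  (t=9,i=12, bit1=0)
  nb .....: next=.  (t=9,i=11, bit0=0)
  bits 01100110111001011010001101011100 = 1726325596

1726325596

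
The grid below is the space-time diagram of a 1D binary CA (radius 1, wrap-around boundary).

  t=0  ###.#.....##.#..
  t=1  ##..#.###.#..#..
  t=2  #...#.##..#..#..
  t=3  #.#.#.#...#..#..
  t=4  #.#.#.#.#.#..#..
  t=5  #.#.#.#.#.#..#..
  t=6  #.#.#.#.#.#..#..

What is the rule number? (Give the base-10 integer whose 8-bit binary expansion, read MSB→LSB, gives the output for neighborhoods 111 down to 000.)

  ### -> #   bit 7 = 1  t=0,i=1
  ##. -> .   bit 6 = 0  t=0,i=2
  #.# -> .   bit 5 = 0  t=0,i=3
  #.. -> .   bit 4 = 0  t=0,i=5
  .## -> #   bit 3 = 1  t=0,i=0
  .#. -> #   bit 2 = 1  t=0,i=4
  ..# -> .   bit 1 = 0  t=0,i=9
  ... -> #   bit 0 = 1  t=0,i=6
  bits 10001101 = 141

141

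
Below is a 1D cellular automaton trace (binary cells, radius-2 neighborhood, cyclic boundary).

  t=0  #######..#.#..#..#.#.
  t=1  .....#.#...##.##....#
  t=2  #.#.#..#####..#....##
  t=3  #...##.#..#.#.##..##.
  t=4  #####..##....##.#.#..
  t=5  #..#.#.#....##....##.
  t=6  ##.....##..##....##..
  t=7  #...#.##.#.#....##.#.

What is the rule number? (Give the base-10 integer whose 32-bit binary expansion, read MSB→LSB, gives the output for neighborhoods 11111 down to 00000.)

1649544157

  ##### -> .   bit 31 = 0  t=0,i=2
  ####. -> #   bit 30 = 1  t=0,i=5
  ###.# -> #   bit 29 = 1  t=2,i=0
  ###.. -> .   bit 28 = 0  t=0,i=6
  ##.## -> .   bit 27 = 0  t=1,i=13
  ##.#. -> .   bit 26 = 0  t=2,i=1
  ##..# -> #   bit 25 = 1  t=0,i=7
  ##... -> .   bit 24 = 0  t=1,i=16
  #.### -> .   bit 23 = 0  t=0,i=0
  #.##. -> #   bit 22 = 1  t=1,i=14
  #.#.# -> .   bit 21 = 0  t=0,i=19
  #.#.. -> #   bit 20 = 1  t=0,i=11
  #..## -> .   bit 19 = 0  t=2,i=6
  #..#. -> .   bit 18 = 0  t=0,i=8
  #...# -> #   bit 17 = 1  t=1,i=9
  #.... -> .   bit 16 = 0  t=1,i=1
  .#### -> .   bit 15 = 0  t=0,i=1
  .###. -> .   bit 14 = 0  t=2,i=20
  .##.# -> .   bit 13 = 0  t=1,i=12
  .##.. -> .   bit 12 = 0  t=1,i=15
  .#.## -> #   bit 11 = 1  t=0,i=20
  .#.#. -> .   bit 10 = 0  t=0,i=10
  .#..# -> #   bit 9 = 1  t=0,i=12
  .#... -> #   bit 8 = 1  t=1,i=0
  ..### -> #   bit 7 = 1  t=2,i=7
  ..##. -> #   bit 6 = 1  t=1,i=11
  ..#.# -> .   bit 5 = 0  t=0,i=9
  ..#.. -> #   bit 4 = 1  t=0,i=14
  ...## -> #   bit 3 = 1  t=1,i=10
  ...#. -> #   bit 2 = 1  t=1,i=4
  ....# -> .   bit 1 = 0  t=1,i=3
  ..... -> #   bit 0 = 1  t=1,i=2
  bits 01100010010100100000101111011101 = 1649544157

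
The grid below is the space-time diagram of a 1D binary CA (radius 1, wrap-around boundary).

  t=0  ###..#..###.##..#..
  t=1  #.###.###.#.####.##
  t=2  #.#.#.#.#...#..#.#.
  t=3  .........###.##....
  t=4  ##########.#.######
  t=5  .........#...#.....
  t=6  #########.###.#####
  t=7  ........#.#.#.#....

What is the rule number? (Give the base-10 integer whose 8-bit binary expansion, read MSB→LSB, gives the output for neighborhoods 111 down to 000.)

  nb ###: next=.  (t=0,i=1, bit7=0)
  nb ##.: next=#  (t=0,i=2, bit6=1)
  nb #.#: next=.  (t=0,i=11, bit5=0)
  nb #..: next=#  (t=0,i=3, bit4=1)
  nb .##: next=#  (t=0,i=0, bit3=1)
  nb .#.: next=.  (t=0,i=5, bit2=0)
  nb ..#: next=#  (t=0,i=4, bit1=1)
  nb ...: next=#  (t=2,i=10, bit0=1)
  bits 01011011 = 91

91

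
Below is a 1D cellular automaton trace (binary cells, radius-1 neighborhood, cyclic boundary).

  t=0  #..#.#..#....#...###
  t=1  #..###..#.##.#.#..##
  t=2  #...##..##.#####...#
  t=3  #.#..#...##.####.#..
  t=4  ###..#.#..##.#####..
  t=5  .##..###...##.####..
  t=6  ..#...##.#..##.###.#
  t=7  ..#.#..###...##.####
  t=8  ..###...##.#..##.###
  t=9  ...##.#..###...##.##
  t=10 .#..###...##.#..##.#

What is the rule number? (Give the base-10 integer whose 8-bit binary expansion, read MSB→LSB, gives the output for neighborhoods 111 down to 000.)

  [7] ### => #  t=0,i=18
  [6] ##. => #  t=0,i=0
  [5] #.# => #  t=0,i=4
  [4] #.. => .  t=0,i=1
  [3] .## => .  t=0,i=17
  [2] .#. => #  t=0,i=3
  [1] ..# => .  t=0,i=2
  [0] ... => #  t=0,i=10
  bits 11100101 = 229

229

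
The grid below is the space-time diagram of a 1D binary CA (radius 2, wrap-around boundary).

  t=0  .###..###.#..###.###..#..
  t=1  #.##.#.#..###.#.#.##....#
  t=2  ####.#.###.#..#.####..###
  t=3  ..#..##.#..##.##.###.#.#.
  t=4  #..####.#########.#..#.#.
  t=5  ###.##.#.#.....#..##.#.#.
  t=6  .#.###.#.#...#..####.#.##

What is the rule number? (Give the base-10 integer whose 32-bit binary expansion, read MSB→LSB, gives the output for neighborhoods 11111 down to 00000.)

1484454506

  #####|.  b31=0 t=2,i=0
  ####.|#  b30=1 t=2,i=2
  ###.#|.  b29=0 t=0,i=8
  ###..|#  b28=1 t=0,i=3
  ##.##|#  b27=1 t=0,i=16
  ##.#.|.  b26=0 t=0,i=9
  ##..#|.  b25=0 t=0,i=4
  ##...|.  b24=0 t=1,i=20
  #.###|.  b23=0 t=0,i=17
  #.##.|#  b22=1 t=1,i=2
  #.#.#|#  b21=1 t=1,i=5
  #.#..|#  b20=1 t=0,i=10
  #..##|#  b19=1 t=0,i=5
  #..#.|.  b18=0 t=0,i=21
  #...#|#  b17=1 t=0,i=24
  #....|.  b16=0 t=1,i=21
  .####|#  b15=1 t=2,i=17
  .###.|#  b14=1 t=0,i=2
  .##.#|#  b13=1 t=1,i=0
  .##..|#  b12=1 t=1,i=19
  .#.##|#  b11=1 t=1,i=17
  .#.#.|.  b10=0 t=1,i=6
  .#..#|#  b9=1 t=0,i=11
  .#...|.  b8=0 t=0,i=23
  ..###|.  b7=0 t=0,i=1
  ..##.|#  b6=1 t=1,i=24
  ..#.#|#  b5=1 t=2,i=14
  ..#..|.  b4=0 t=0,i=22
  ...##|#  b3=1 t=0,i=0
  ...#.|.  b2=0 t=3,i=1
  ....#|#  b1=1 t=1,i=22
  .....|.  b0=0 t=5,i=12
  bits 01011000011110101111101001101010 = 1484454506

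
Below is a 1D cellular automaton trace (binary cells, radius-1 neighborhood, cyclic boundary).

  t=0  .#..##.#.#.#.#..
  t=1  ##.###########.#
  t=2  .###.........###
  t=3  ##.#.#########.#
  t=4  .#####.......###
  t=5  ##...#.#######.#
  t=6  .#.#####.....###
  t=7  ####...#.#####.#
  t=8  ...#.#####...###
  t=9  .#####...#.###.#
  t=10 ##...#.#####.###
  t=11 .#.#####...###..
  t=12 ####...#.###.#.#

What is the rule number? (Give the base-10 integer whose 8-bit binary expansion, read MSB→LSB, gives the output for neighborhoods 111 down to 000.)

  ### -> .   bit 7 = 0  t=1,i=0
  ##. -> #   bit 6 = 1  t=0,i=5
  #.# -> #   bit 5 = 1  t=0,i=6
  #.. -> .   bit 4 = 0  t=0,i=2
  .## -> #   bit 3 = 1  t=0,i=4
  .#. -> #   bit 2 = 1  t=0,i=1
  ..# -> #   bit 1 = 1  t=0,i=0
  ... -> #   bit 0 = 1  t=0,i=15
  bits 01101111 = 111

111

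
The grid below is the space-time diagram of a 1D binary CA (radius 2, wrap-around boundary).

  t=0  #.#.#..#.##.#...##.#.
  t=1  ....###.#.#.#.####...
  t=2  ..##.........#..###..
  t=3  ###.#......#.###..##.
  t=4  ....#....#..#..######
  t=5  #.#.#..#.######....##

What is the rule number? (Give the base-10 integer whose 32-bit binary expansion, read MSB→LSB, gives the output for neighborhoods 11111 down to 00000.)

1528703578

  ##### -> .   bit 31 = 0  t=4,i=17
  ####. -> #   bit 30 = 1  t=1,i=16
  ###.# -> .   bit 29 = 0  t=1,i=6
  ###.. -> #   bit 28 = 1  t=1,i=17
  ##.## -> #   bit 27 = 1  t=3,i=20
  ##.#. -> .   bit 26 = 0  t=0,i=11
  ##..# -> #   bit 25 = 1  t=3,i=16
  ##... -> #   bit 24 = 1  t=1,i=18
  #.### -> .   bit 23 = 0  t=1,i=14
  #.##. -> .   bit 22 = 0  t=0,i=9
  #.#.# -> .   bit 21 = 0  t=0,i=0
  #.#.. -> #   bit 20 = 1  t=0,i=4
  #..## -> #   bit 19 = 1  t=2,i=15
  #..#. -> #   bit 18 = 1  t=0,i=6
  #...# -> #   bit 17 = 1  t=0,i=14
  #.... -> .   bit 16 = 0  t=1,i=19
  .#### -> .   bit 15 = 0  t=1,i=15
  .###. -> .   bit 14 = 0  t=1,i=5
  .##.# -> #   bit 13 = 1  t=0,i=10
  .##.. -> .   bit 12 = 0  t=2,i=3
  .#.## -> #   bit 11 = 1  t=0,i=8
  .#.#. -> .   bit 10 = 0  t=0,i=1
  .#..# -> #   bit 9 = 1  t=0,i=5
  .#... -> .   bit 8 = 0  t=0,i=13
  ..### -> .   bit 7 = 0  t=1,i=4
  ..##. -> #   bit 6 = 1  t=0,i=16
  ..#.# -> .   bit 5 = 0  t=0,i=7
  ..#.. -> #   bit 4 = 1  t=2,i=13
  ...## -> #   bit 3 = 1  t=0,i=15
  ...#. -> .   bit 2 = 0  t=2,i=12
  ....# -> #   bit 1 = 1  t=1,i=2
  ..... -> .   bit 0 = 0  t=1,i=0
  bits 01011011000111100010101001011010 = 1528703578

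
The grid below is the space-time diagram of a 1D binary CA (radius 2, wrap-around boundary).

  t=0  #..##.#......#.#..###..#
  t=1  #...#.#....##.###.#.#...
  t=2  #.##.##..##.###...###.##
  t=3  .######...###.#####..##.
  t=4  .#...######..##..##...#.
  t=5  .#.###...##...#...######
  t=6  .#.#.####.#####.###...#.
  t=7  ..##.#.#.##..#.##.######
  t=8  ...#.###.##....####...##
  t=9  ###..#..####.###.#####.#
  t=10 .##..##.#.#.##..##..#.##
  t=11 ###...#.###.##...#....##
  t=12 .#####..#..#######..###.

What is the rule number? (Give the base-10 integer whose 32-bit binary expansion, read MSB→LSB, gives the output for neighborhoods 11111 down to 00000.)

  [31] ##### => .  t=3,i=3
  [30] ####. => #  t=3,i=5
  [29] ###.# => .  t=1,i=16
  [28] ###.. => #  t=0,i=20
  [27] ##.## => #  t=1,i=13
  [26] ##.#. => .  t=0,i=5
  [25] ##..# => .  t=0,i=1
  [24] ##... => #  t=2,i=15
  [23] #.### => #  t=1,i=14
  [22] #.##. => #  t=2,i=2
  [21] #.#.# => #  t=1,i=18
  [20] #.#.. => #  t=0,i=6
  [19] #..## => .  t=0,i=2
  [18] #..#. => .  t=4,i=0
  [17] #...# => #  t=1,i=2
  [16] #.... => .  t=0,i=8
  [15] .#### => .  t=3,i=2
  [14] .###. => .  t=0,i=19
  [13] .##.# => #  t=0,i=4
  [12] .##.. => #  t=0,i=0
  [11] .#.## => .  t=5,i=2
  [10] .#.#. => #  t=0,i=14
  [9] .#..# => #  t=0,i=16
  [8] .#... => .  t=0,i=7
  [7] ..### => #  t=0,i=18
  [6] ..##. => .  t=0,i=3
  [5] ..#.# => .  t=0,i=13
  [4] ..#.. => #  t=1,i=0
  [3] ...## => #  t=1,i=10
  [2] ...#. => #  t=0,i=12
  [1] ....# => #  t=0,i=11
  [0] ..... => .  t=0,i=9
  bits 01011001111100100011011010011110 = 1509045918

1509045918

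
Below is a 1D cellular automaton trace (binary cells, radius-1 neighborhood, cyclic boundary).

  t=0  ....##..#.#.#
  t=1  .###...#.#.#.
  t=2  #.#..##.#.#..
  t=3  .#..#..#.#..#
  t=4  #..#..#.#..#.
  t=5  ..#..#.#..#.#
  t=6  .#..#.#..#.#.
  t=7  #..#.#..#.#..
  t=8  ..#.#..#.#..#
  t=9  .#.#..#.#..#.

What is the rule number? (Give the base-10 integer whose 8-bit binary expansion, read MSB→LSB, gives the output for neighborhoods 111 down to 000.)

163

  ###|#  b7=1 t=1,i=2
  ##.|.  b6=0 t=0,i=5
  #.#|#  b5=1 t=0,i=9
  #..|.  b4=0 t=0,i=0
  .##|.  b3=0 t=0,i=4
  .#.|.  b2=0 t=0,i=8
  ..#|#  b1=1 t=0,i=3
  ...|#  b0=1 t=0,i=1
  bits 10100011 = 163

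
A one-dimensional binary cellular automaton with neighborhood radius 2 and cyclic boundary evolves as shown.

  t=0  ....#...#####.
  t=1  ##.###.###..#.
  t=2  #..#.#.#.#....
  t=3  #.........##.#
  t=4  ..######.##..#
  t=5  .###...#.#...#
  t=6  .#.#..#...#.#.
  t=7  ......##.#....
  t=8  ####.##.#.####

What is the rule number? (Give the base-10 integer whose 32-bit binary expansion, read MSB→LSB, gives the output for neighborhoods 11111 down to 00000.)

  ##### -> .   bit 31 = 0  t=0,i=10
  ####. -> .   bit 30 = 0  t=0,i=11
  ###.# -> #   bit 29 = 1  t=1,i=5
  ###.. -> #   bit 28 = 1  t=0,i=12
  ##.## -> .   bit 27 = 0  t=1,i=2
  ##.#. -> #   bit 26 = 1  t=7,i=8
  ##..# -> .   bit 25 = 0  t=1,i=10
  ##... -> .   bit 24 = 0  t=0,i=13
  #.### -> #   bit 23 = 1  t=1,i=3
  #.##. -> #   bit 22 = 1  t=1,i=0
  #.#.# -> .   bit 21 = 0  t=2,i=5
  #.#.. -> .   bit 20 = 0  t=2,i=9
  #..## -> #   bit 19 = 1  t=4,i=1
  #..#. -> .   bit 18 = 0  t=1,i=11
  #...# -> .   bit 17 = 0  t=0,i=6
  #.... -> #   bit 16 = 1  t=0,i=0
  .#### -> #   bit 15 = 1  t=0,i=9
  .###. -> .   bit 14 = 0  t=1,i=4
  .##.# -> .   bit 13 = 0  t=1,i=1
  .##.. -> .   bit 12 = 0  t=3,i=0
  .#.## -> .   bit 11 = 0  t=1,i=13
  .#.#. -> .   bit 10 = 0  t=2,i=4
  .#..# -> .   bit 9 = 0  t=2,i=1
  .#... -> #   bit 8 = 1  t=0,i=5
  ..### -> #   bit 7 = 1  t=0,i=8
  ..##. -> #   bit 6 = 1  t=3,i=10
  ..#.# -> .   bit 5 = 0  t=1,i=12
  ..#.. -> #   bit 4 = 1  t=0,i=4
  ...## -> #   bit 3 = 1  t=0,i=7
  ...#. -> #   bit 2 = 1  t=0,i=3
  ....# -> .   bit 1 = 0  t=0,i=2
  ..... -> #   bit 0 = 1  t=0,i=1
  bits 00110100110010011000000111011101 = 885621213

885621213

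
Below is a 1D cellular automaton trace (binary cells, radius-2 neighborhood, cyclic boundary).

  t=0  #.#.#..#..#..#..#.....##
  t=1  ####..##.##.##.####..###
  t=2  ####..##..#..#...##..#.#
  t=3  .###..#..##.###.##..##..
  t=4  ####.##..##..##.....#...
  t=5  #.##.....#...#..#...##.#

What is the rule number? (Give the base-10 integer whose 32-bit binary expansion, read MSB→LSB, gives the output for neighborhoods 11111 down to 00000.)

4096091640

  nb #####: next=#  (t=1,i=0, bit31=1)
  nb ####.: next=#  (t=1,i=2, bit30=1)
  nb ###.#: next=#  (t=0,i=0, bit29=1)
  nb ###..: next=#  (t=1,i=3, bit28=1)
  nb ##.##: next=.  (t=1,i=8, bit27=0)
  nb ##.#.: next=#  (t=0,i=1, bit26=1)
  nb ##..#: next=.  (t=1,i=4, bit25=0)
  nb ##...: next=.  (t=3,i=22, bit24=0)
  nb #.###: next=.  (t=1,i=15, bit23=0)
  nb #.##.: next=.  (t=1,i=9, bit22=0)
  nb #.#.#: next=#  (t=0,i=2, bit21=1)
  nb #.#..: next=.  (t=0,i=4, bit20=0)
  nb #..##: next=.  (t=1,i=5, bit19=0)
  nb #..#.: next=#  (t=0,i=6, bit18=1)
  nb #...#: next=.  (t=2,i=15, bit17=0)
  nb #....: next=#  (t=0,i=18, bit16=1)
  nb .####: next=.  (t=1,i=16, bit15=0)
  nb .###.: next=#  (t=0,i=23, bit14=1)
  nb .##.#: next=#  (t=1,i=7, bit13=1)
  nb .##..: next=.  (t=2,i=7, bit12=0)
  nb .#.##: next=.  (t=2,i=22, bit11=0)
  nb .#.#.: next=#  (t=0,i=3, bit10=1)
  nb .#..#: next=.  (t=0,i=5, bit9=0)
  nb .#...: next=#  (t=0,i=17, bit8=1)
  nb ..###: next=#  (t=0,i=22, bit7=1)
  nb ..##.: next=#  (t=1,i=6, bit6=1)
  nb ..#.#: next=#  (t=2,i=21, bit5=1)
  nb ..#..: next=#  (t=0,i=7, bit4=1)
  nb ...##: next=#  (t=0,i=21, bit3=1)
  nb ...#.: next=.  (t=4,i=19, bit2=0)
  nb ....#: next=.  (t=0,i=20, bit1=0)
  nb .....: next=.  (t=0,i=19, bit0=0)
  bits 11110100001001010110010111111000 = 4096091640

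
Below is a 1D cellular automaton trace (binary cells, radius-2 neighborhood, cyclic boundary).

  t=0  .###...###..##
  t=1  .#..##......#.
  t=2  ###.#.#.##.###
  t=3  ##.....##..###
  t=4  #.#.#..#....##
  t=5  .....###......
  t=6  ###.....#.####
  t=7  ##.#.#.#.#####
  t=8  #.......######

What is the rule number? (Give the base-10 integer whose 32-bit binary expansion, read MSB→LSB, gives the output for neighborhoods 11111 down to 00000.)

3251014229

  [31] ##### => #  t=2,i=0
  [30] ####. => #  t=2,i=1
  [29] ###.# => .  t=2,i=2
  [28] ###.. => .  t=0,i=3
  [27] ##.## => .  t=0,i=0
  [26] ##.#. => .  t=2,i=3
  [25] ##..# => .  t=0,i=10
  [24] ##... => #  t=0,i=4
  [23] #.### => #  t=0,i=1
  [22] #.##. => #  t=2,i=8
  [21] #.#.# => .  t=2,i=4
  [20] #.#.. => .  t=4,i=4
  [19] #..## => .  t=0,i=11
  [18] #..#. => #  t=1,i=0
  [17] #...# => #  t=0,i=5
  [16] #.... => .  t=1,i=7
  [15] .#### => #  t=2,i=12
  [14] .###. => .  t=0,i=2
  [13] .##.# => .  t=0,i=13
  [12] .##.. => .  t=1,i=5
  [11] .#.## => #  t=2,i=7
  [10] .#.#. => .  t=2,i=5
  [9] .#..# => #  t=1,i=2
  [8] .#... => .  t=4,i=8
  [7] ..### => .  t=0,i=7
  [6] ..##. => #  t=0,i=12
  [5] ..#.# => .  t=6,i=8
  [4] ..#.. => #  t=1,i=1
  [3] ...## => .  t=0,i=6
  [2] ...#. => #  t=1,i=11
  [1] ....# => .  t=1,i=10
  [0] ..... => #  t=1,i=8
  bits 11000001110001101000101001010101 = 3251014229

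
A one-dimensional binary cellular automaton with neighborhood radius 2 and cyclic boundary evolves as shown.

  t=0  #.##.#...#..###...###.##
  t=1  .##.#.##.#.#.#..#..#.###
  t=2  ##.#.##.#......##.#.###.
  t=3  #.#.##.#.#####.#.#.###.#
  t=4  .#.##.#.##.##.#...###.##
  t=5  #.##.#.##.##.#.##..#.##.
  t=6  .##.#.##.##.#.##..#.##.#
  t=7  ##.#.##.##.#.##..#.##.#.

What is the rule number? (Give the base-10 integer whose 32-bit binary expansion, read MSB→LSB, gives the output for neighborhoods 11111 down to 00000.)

  nb #####: next=#  (t=3,i=11, bit31=1)
  nb ####.: next=#  (t=3,i=12, bit30=1)
  nb ###.#: next=.  (t=0,i=0, bit29=0)
  nb ###..: next=.  (t=0,i=14, bit28=0)
  nb ##.##: next=#  (t=0,i=1, bit27=1)
  nb ##.#.: next=#  (t=0,i=4, bit26=1)
  nb ##..#: next=.  (t=5,i=17, bit25=0)
  nb ##...: next=.  (t=0,i=15, bit24=0)
  nb #.###: next=#  (t=0,i=22, bit23=1)
  nb #.##.: next=#  (t=0,i=2, bit22=1)
  nb #.#.#: next=.  (t=1,i=4, bit21=0)
  nb #.#..: next=.  (t=0,i=5, bit20=0)
  nb #..##: next=#  (t=0,i=11, bit19=1)
  nb #..#.: next=#  (t=1,i=15, bit18=1)
  nb #...#: next=#  (t=0,i=7, bit17=1)
  nb #....: next=#  (t=2,i=10, bit16=1)
  nb .####: next=.  (t=3,i=10, bit15=0)
  nb .###.: next=#  (t=0,i=13, bit14=1)
  nb .##.#: next=.  (t=0,i=3, bit13=0)
  nb .##..: next=.  (t=5,i=16, bit12=0)
  nb .#.##: next=#  (t=1,i=5, bit11=1)
  nb .#.#.: next=.  (t=1,i=10, bit10=0)
  nb .#..#: next=.  (t=0,i=10, bit9=0)
  nb .#...: next=#  (t=0,i=6, bit8=1)
  nb ..###: next=.  (t=0,i=12, bit7=0)
  nb ..##.: next=#  (t=2,i=15, bit6=1)
  nb ..#.#: next=.  (t=1,i=19, bit5=0)
  nb ..#..: next=#  (t=0,i=9, bit4=1)
  nb ...##: next=.  (t=0,i=17, bit3=0)
  nb ...#.: next=.  (t=0,i=8, bit2=0)
  nb ....#: next=#  (t=2,i=13, bit1=1)
  nb .....: next=#  (t=2,i=11, bit0=1)
  bits 11001100110011110100100101010011 = 3436136787

3436136787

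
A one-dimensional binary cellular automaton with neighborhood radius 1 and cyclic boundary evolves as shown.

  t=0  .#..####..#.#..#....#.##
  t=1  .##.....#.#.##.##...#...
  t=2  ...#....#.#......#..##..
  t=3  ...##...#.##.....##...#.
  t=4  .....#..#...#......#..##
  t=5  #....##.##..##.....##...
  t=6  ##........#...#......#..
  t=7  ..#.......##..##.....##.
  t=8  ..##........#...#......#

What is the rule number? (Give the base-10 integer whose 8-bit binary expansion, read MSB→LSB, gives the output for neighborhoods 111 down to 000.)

20

  ### -> .   bit 7 = 0  t=0,i=5
  ##. -> .   bit 6 = 0  t=0,i=7
  #.# -> .   bit 5 = 0  t=0,i=0
  #.. -> #   bit 4 = 1  t=0,i=2
  .## -> .   bit 3 = 0  t=0,i=4
  .#. -> #   bit 2 = 1  t=0,i=1
  ..# -> .   bit 1 = 0  t=0,i=3
  ... -> .   bit 0 = 0  t=0,i=17
  bits 00010100 = 20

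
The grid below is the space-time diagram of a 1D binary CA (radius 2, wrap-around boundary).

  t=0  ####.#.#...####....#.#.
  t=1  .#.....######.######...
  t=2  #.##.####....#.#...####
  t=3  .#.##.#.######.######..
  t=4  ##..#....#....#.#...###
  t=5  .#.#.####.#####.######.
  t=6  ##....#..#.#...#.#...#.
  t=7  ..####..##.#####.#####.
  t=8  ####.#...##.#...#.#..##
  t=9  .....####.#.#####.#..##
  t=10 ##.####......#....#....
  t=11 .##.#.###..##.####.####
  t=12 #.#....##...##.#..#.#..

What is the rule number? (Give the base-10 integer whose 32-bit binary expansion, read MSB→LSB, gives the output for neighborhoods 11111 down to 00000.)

  #####|.  b31=0 t=1,i=9
  ####.|.  b30=0 t=0,i=2
  ###.#|.  b29=0 t=0,i=3
  ###..|#  b28=1 t=0,i=14
  ##.##|#  b27=1 t=1,i=13
  ##.#.|.  b26=0 t=0,i=4
  ##..#|.  b25=0 t=4,i=2
  ##...|#  b24=1 t=0,i=15
  #.###|.  b23=0 t=0,i=0
  #.##.|.  b22=0 t=2,i=2
  #.#.#|.  b21=0 t=0,i=5
  #.#..|#  b20=1 t=0,i=7
  #..##|.  b19=0 t=7,i=7
  #..#.|#  b18=1 t=4,i=3
  #...#|#  b17=1 t=0,i=9
  #....|#  b16=1 t=0,i=16
  .####|#  b15=1 t=0,i=1
  .###.|#  b14=1 t=11,i=7
  .##.#|#  b13=1 t=2,i=3
  .##..|.  b12=0 t=6,i=1
  .#.##|.  b11=0 t=0,i=22
  .#.#.|.  b10=0 t=0,i=6
  .#..#|.  b9=0 t=6,i=7
  .#...|#  b8=1 t=0,i=8
  ..###|#  b7=1 t=0,i=11
  ..##.|.  b6=0 t=7,i=8
  ..#.#|#  b5=1 t=0,i=19
  ..#..|.  b4=0 t=1,i=1
  ...##|#  b3=1 t=0,i=10
  ...#.|#  b2=1 t=0,i=18
  ....#|#  b1=1 t=0,i=17
  .....|.  b0=0 t=1,i=4
  bits 00011001000101111110000110101110 = 420995502

420995502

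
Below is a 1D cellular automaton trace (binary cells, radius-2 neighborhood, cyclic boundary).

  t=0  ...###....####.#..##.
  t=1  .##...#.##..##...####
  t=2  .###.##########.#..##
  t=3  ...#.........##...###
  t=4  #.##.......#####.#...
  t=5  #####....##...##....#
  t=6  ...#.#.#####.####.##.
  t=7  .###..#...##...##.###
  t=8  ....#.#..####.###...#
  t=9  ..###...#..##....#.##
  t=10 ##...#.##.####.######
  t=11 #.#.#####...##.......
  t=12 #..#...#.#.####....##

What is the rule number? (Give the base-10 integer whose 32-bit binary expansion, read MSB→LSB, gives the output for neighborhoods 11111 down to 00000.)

  ##### -> .   bit 31 = 0  t=2,i=7
  ####. -> #   bit 30 = 1  t=0,i=12
  ###.# -> #   bit 29 = 1  t=0,i=13
  ###.. -> .   bit 28 = 0  t=0,i=5
  ##.## -> .   bit 27 = 0  t=1,i=0
  ##.#. -> .   bit 26 = 0  t=0,i=14
  ##..# -> #   bit 25 = 1  t=1,i=10
  ##... -> #   bit 24 = 1  t=0,i=6
  #.### -> .   bit 23 = 0  t=2,i=1
  #.##. -> #   bit 22 = 1  t=1,i=1
  #.#.# -> .   bit 21 = 0  t=6,i=5
  #.#.. -> .   bit 20 = 0  t=0,i=15
  #..## -> #   bit 19 = 1  t=0,i=17
  #..#. -> .   bit 18 = 0  t=7,i=5
  #...# -> .   bit 17 = 0  t=1,i=4
  #.... -> .   bit 16 = 0  t=0,i=0
  .#### -> .   bit 15 = 0  t=0,i=11
  .###. -> .   bit 14 = 0  t=0,i=4
  .##.# -> #   bit 13 = 1  t=2,i=20
  .##.. -> #   bit 12 = 1  t=0,i=19
  .#.## -> #   bit 11 = 1  t=1,i=7
  .#.#. -> .   bit 10 = 0  t=6,i=4
  .#..# -> .   bit 9 = 0  t=0,i=16
  .#... -> .   bit 8 = 0  t=3,i=4
  ..### -> .   bit 7 = 0  t=0,i=3
  ..##. -> #   bit 6 = 1  t=0,i=18
  ..#.# -> #   bit 5 = 1  t=1,i=6
  ..#.. -> #   bit 4 = 1  t=3,i=3
  ...## -> #   bit 3 = 1  t=0,i=2
  ...#. -> #   bit 2 = 1  t=1,i=5
  ....# -> #   bit 1 = 1  t=0,i=1
  ..... -> .   bit 0 = 0  t=3,i=6
  bits 01100011010010000011100001111110 = 1665677438

1665677438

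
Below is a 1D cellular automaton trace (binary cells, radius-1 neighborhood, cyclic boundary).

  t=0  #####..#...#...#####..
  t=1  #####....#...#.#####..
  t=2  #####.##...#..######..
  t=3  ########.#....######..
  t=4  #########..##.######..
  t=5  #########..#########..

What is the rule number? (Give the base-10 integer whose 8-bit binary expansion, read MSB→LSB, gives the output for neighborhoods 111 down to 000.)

233

  nb ###: next=#  (t=0,i=1, bit7=1)
  nb ##.: next=#  (t=0,i=4, bit6=1)
  nb #.#: next=#  (t=1,i=14, bit5=1)
  nb #..: next=.  (t=0,i=5, bit4=0)
  nb .##: next=#  (t=0,i=0, bit3=1)
  nb .#.: next=.  (t=0,i=7, bit2=0)
  nb ..#: next=.  (t=0,i=6, bit1=0)
  nb ...: next=#  (t=0,i=9, bit0=1)
  bits 11101001 = 233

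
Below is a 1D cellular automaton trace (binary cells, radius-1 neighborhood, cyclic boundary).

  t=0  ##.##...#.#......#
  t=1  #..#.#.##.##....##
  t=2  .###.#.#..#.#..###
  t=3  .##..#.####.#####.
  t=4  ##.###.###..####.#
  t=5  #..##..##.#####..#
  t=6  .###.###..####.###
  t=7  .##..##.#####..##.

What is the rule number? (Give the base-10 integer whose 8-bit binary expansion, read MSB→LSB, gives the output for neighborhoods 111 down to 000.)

158

  ### -> #   bit 7 = 1  t=0,i=0
  ##. -> .   bit 6 = 0  t=0,i=1
  #.# -> .   bit 5 = 0  t=0,i=2
  #.. -> #   bit 4 = 1  t=0,i=5
  .## -> #   bit 3 = 1  t=0,i=3
  .#. -> #   bit 2 = 1  t=0,i=8
  ..# -> #   bit 1 = 1  t=0,i=7
  ... -> .   bit 0 = 0  t=0,i=6
  bits 10011110 = 158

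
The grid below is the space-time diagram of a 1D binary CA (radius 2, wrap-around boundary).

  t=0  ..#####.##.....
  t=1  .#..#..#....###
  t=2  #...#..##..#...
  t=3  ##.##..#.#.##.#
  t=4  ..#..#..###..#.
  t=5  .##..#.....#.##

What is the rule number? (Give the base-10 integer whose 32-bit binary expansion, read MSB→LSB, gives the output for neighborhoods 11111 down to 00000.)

  ##### -> #   bit 31 = 1  t=0,i=4
  ####. -> .   bit 30 = 0  t=0,i=5
  ###.# -> .   bit 29 = 0  t=0,i=6
  ###.. -> .   bit 28 = 0  t=4,i=10
  ##.## -> #   bit 27 = 1  t=0,i=7
  ##.#. -> #   bit 26 = 1  t=1,i=0
  ##..# -> #   bit 25 = 1  t=2,i=9
  ##... -> .   bit 24 = 0  t=0,i=10
  #.### -> .   bit 23 = 0  t=3,i=14
  #.##. -> .   bit 22 = 0  t=0,i=8
  #.#.# -> #   bit 21 = 1  t=3,i=9
  #.#.. -> .   bit 20 = 0  t=1,i=1
  #..## -> .   bit 19 = 0  t=2,i=6
  #..#. -> .   bit 18 = 0  t=1,i=3
  #...# -> .   bit 17 = 0  t=2,i=2
  #.... -> .   bit 16 = 0  t=0,i=11
  .#### -> .   bit 15 = 0  t=0,i=3
  .###. -> .   bit 14 = 0  t=1,i=13
  .##.# -> .   bit 13 = 0  t=3,i=12
  .##.. -> .   bit 12 = 0  t=0,i=9
  .#.## -> #   bit 11 = 1  t=3,i=10
  .#.#. -> #   bit 10 = 1  t=3,i=8
  .#..# -> .   bit 9 = 0  t=1,i=2
  .#... -> #   bit 8 = 1  t=1,i=8
  ..### -> .   bit 7 = 0  t=0,i=2
  ..##. -> #   bit 6 = 1  t=2,i=7
  ..#.# -> .   bit 5 = 0  t=3,i=7
  ..#.. -> #   bit 4 = 1  t=1,i=4
  ...## -> #   bit 3 = 1  t=0,i=1
  ...#. -> #   bit 2 = 1  t=2,i=3
  ....# -> .   bit 1 = 0  t=0,i=0
  ..... -> #   bit 0 = 1  t=0,i=12
  bits 10001110001000000000110101011101 = 2384465245

2384465245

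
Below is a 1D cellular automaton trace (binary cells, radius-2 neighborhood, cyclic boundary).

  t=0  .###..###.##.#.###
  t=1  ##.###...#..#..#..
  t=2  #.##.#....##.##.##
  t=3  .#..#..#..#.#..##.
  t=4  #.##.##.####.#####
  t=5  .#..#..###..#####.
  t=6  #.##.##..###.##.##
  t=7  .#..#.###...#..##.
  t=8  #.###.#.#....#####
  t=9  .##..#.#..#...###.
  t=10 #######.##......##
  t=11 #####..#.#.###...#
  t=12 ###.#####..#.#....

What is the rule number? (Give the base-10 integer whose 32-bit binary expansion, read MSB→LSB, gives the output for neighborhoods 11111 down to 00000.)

2660079201

  #####|#  b31=1 t=4,i=15
  ####.|.  b30=0 t=4,i=10
  ###.#|.  b29=0 t=0,i=8
  ###..|#  b28=1 t=0,i=3
  ##.##|#  b27=1 t=0,i=0
  ##.#.|#  b26=1 t=0,i=12
  ##..#|#  b25=1 t=0,i=4
  ##...|.  b24=0 t=1,i=6
  #.###|#  b23=1 t=0,i=1
  #.##.|.  b22=0 t=0,i=10
  #.#.#|.  b21=0 t=0,i=13
  #.#..|.  b20=0 t=2,i=5
  #..##|#  b19=1 t=0,i=5
  #..#.|#  b18=1 t=1,i=11
  #...#|.  b17=0 t=1,i=7
  #....|#  b16=1 t=2,i=7
  .####|#  b15=1 t=4,i=9
  .###.|.  b14=0 t=0,i=2
  .##.#|.  b13=0 t=0,i=11
  .##..|#  b12=1 t=3,i=16
  .#.##|.  b11=0 t=0,i=14
  .#.#.|#  b10=1 t=3,i=11
  .#..#|#  b9=1 t=1,i=10
  .#...|.  b8=0 t=2,i=6
  ..###|.  b7=0 t=0,i=6
  ..##.|#  b6=1 t=1,i=0
  ..#.#|#  b5=1 t=3,i=10
  ..#..|.  b4=0 t=1,i=9
  ...##|.  b3=0 t=2,i=9
  ...#.|.  b2=0 t=1,i=8
  ....#|.  b1=0 t=2,i=8
  .....|#  b0=1 t=10,i=12
  bits 10011110100011011001011001100001 = 2660079201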